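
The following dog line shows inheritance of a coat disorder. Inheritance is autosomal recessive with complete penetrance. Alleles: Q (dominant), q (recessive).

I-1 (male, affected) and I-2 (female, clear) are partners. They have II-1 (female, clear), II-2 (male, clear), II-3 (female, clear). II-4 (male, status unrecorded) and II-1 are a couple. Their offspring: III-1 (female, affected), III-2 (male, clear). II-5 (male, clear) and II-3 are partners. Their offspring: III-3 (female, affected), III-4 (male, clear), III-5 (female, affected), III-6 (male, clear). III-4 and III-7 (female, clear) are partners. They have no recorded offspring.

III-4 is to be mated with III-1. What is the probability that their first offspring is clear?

2/3

II-5 is clear so carries Q and passed q to III-3 (qq), so II-5 is Qq.
II-3 is clear so carries Q and received q from I-1 (qq), so II-3 is Qq.
III-4 is a clear offspring of II-5 (Qq) × II-3 (Qq), whose cross gives 1/4 QQ : 1/2 Qq : 1/4 qq; conditioning on being clear, III-4 is QQ with probability 1/3, Qq with probability 2/3.
III-1 is affected, so III-1 is qq.
Summing over parental genotype combinations, P(offspring is clear) = 1/3·1 + 2/3·1/2 = 2/3.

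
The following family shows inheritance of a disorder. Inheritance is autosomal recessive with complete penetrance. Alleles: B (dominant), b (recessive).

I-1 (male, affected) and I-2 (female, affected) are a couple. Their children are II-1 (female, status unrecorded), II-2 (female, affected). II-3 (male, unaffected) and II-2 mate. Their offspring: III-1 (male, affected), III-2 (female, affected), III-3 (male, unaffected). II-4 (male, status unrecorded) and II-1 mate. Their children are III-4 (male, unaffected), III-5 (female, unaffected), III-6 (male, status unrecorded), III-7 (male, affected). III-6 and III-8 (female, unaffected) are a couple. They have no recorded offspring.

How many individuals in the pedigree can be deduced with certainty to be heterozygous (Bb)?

Obligate heterozygotes: II-3 is unaffected so carries B and passed b to III-1 (bb), so II-3 is Bb; II-4 passed B to III-4 (Bb, whose b came from II-1) and passed b to III-7 (bb), so II-4 is Bb; III-3 is unaffected so carries B and received b from II-2 (bb), so III-3 is Bb; III-4 is unaffected so carries B and received b from II-1 (bb), so III-4 is Bb; III-5 is unaffected so carries B and received b from II-1 (bb), so III-5 is Bb.
Every other individual is either homozygous by phenotype or has at least one consistent homozygous assignment, so the count is 5.

5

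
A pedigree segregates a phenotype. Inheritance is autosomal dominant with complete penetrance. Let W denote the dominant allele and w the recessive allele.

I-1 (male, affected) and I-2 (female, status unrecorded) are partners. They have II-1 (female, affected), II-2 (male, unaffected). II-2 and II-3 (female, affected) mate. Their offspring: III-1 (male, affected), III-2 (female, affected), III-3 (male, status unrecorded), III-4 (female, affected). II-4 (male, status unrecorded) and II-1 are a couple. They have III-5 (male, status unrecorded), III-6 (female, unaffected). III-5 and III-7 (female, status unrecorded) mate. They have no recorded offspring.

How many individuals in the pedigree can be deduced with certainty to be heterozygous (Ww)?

5

Obligate heterozygotes: I-1 is affected so carries W and passed w to II-2 (ww), so I-1 is Ww; II-1 is affected so carries W and passed w to III-6 (ww), so II-1 is Ww; III-1 is affected so carries W and received w from II-2 (ww), so III-1 is Ww; III-2 is affected so carries W and received w from II-2 (ww), so III-2 is Ww; III-4 is affected so carries W and received w from II-2 (ww), so III-4 is Ww.
Every other individual is either homozygous by phenotype or has at least one consistent homozygous assignment, so the count is 5.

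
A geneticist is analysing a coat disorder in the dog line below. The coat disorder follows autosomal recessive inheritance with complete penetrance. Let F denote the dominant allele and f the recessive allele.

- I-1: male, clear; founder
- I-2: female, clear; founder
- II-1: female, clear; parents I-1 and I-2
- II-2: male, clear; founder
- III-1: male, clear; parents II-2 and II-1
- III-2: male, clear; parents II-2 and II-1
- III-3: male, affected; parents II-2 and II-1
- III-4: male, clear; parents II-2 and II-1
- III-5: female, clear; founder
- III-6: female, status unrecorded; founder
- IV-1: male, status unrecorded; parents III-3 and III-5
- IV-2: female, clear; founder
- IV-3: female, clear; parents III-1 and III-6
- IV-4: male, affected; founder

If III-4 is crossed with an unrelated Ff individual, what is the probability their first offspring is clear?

II-2 is clear so carries F and passed f to III-3 (ff), so II-2 is Ff.
II-1 is clear so carries F and passed f to III-3 (ff), so II-1 is Ff.
III-4 is a clear offspring of II-2 (Ff) × II-1 (Ff), whose cross gives 1/4 FF : 1/2 Ff : 1/4 ff; conditioning on being clear, III-4 is FF with probability 1/3, Ff with probability 2/3.
Summing over parental genotype combinations, P(offspring is clear) = 1/3·1 + 2/3·3/4 = 5/6.

5/6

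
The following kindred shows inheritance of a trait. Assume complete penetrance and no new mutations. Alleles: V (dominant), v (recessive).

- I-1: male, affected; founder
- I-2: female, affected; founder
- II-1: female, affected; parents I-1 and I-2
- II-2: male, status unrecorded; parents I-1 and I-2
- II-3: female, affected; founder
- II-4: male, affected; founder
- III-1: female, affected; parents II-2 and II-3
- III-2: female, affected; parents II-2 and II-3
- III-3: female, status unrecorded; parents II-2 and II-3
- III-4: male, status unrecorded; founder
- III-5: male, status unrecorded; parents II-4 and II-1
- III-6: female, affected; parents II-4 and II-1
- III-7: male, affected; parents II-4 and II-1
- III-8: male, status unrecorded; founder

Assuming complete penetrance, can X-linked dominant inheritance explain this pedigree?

A consistent assignment under X-linked dominant exists: I-1 X^V Y, I-2 X^V X^V, II-1 X^V X^V, II-2 X^V Y, II-3 X^V X^V, II-4 X^V Y, III-1 X^V X^V, III-2 X^V X^V, III-3 X^V X^V, III-4 X^V Y, III-5 X^V Y, III-6 X^V X^V, III-7 X^V Y, III-8 X^V Y.
In this assignment every recorded phenotype matches its genotype and every non-founder's genotype is obtainable from its parents' genotypes, so the pedigree is consistent.

Yes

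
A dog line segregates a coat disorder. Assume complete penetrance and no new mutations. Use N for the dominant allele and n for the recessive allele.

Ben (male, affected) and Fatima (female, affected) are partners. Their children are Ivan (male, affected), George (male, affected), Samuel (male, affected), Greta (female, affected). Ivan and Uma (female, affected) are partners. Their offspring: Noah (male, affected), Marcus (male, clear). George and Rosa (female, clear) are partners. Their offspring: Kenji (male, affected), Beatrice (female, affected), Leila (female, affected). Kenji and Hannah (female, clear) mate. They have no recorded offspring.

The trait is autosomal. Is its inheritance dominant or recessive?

dominant

Ivan and Uma are both affected yet have a clear child Marcus. Under a recessive model two affected parents are homozygous and every child would be affected, so the trait cannot be recessive.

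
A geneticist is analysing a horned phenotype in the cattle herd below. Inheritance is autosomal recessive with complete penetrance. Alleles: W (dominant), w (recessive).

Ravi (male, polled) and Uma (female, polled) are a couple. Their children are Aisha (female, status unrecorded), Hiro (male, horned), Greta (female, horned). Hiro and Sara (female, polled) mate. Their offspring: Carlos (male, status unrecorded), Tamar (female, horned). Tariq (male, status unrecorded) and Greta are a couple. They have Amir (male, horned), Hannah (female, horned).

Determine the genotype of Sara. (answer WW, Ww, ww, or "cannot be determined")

From phenotype alone, Sara is WW or Ww.
Sara is polled so carries W and passed w to Tamar (ww), so Sara is Ww.

Ww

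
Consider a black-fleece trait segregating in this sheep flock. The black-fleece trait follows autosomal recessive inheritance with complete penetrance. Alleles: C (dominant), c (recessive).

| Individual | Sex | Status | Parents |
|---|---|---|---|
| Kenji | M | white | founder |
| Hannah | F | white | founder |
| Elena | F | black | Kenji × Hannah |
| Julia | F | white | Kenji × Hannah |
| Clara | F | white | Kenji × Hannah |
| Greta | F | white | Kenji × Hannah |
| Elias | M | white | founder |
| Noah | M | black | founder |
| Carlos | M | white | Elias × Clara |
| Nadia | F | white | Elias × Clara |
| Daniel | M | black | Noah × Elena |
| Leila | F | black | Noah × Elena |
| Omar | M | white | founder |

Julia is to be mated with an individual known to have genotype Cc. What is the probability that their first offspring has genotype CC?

Kenji is white so carries C and passed c to Elena (cc), so Kenji is Cc.
Hannah is white so carries C and passed c to Elena (cc), so Hannah is Cc.
Julia is a white offspring of Kenji (Cc) × Hannah (Cc), whose cross gives 1/4 CC : 1/2 Cc : 1/4 cc; conditioning on being white, Julia is CC with probability 1/3, Cc with probability 2/3.
Summing over parental genotype combinations, P(offspring has genotype CC) = 1/3·1/2 + 2/3·1/4 = 1/3.

1/3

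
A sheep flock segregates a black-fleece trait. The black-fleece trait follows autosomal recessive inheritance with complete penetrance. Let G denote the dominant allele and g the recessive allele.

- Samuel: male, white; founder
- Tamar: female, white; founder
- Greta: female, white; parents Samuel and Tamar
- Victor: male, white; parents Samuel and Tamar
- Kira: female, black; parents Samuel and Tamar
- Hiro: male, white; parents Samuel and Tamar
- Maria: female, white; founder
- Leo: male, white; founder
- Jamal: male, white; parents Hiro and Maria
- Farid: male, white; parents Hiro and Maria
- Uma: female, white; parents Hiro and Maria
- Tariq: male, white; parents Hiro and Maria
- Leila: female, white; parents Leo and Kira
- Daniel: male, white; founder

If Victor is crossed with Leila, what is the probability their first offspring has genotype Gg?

1/2

Samuel is white so carries G and passed g to Kira (gg), so Samuel is Gg.
Tamar is white so carries G and passed g to Kira (gg), so Tamar is Gg.
Victor is a white offspring of Samuel (Gg) × Tamar (Gg), whose cross gives 1/4 GG : 1/2 Gg : 1/4 gg; conditioning on being white, Victor is GG with probability 1/3, Gg with probability 2/3.
Leila is white so carries G and received g from Kira (gg), so Leila is Gg.
Summing over parental genotype combinations, P(offspring has genotype Gg) = 1/3·1/2 + 2/3·1/2 = 1/2.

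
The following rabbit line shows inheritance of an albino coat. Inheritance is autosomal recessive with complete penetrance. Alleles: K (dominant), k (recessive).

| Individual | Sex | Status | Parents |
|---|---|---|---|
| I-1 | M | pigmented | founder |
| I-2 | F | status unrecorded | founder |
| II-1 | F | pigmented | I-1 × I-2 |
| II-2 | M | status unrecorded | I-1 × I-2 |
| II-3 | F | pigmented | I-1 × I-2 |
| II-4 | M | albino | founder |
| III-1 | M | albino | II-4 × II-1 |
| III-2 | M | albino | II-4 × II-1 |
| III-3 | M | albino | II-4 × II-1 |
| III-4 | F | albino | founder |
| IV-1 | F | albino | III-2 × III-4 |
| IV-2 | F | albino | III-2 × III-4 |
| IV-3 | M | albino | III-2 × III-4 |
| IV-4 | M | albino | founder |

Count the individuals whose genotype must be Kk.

Obligate heterozygotes: II-1 is pigmented so carries K and passed k to III-1 (kk), so II-1 is Kk.
Every other individual is either homozygous by phenotype or has at least one consistent homozygous assignment, so the count is 1.

1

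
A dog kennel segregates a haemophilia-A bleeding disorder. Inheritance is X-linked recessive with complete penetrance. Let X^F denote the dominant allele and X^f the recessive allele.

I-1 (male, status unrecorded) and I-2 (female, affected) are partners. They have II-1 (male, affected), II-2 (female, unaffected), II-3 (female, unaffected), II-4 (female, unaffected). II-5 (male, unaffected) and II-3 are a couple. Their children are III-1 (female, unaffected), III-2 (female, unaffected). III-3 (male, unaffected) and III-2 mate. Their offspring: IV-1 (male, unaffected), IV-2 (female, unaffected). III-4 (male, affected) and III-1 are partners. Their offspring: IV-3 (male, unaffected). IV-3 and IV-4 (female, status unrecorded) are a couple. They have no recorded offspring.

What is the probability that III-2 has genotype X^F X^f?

II-5 is unaffected, so II-5 is X^F Y.
II-3 is unaffected so carries F and received f from I-2 (X^f X^f), so II-3 is X^F X^f.
Their cross gives offspring ratios 1/2 X^F X^F : 1/2 X^F X^f. Conditioning on III-2 being unaffected, P(X^F X^f) = 1/2 / 1 = 1/2 before taking III-2's own offspring into account.
III-3 is unaffected, so III-3 is X^F Y.
Now use III-2's offspring. Probability of each recorded status — unaffected son IV-1: 1/2 if III-2 is X^F X^f, 1 if X^F X^F. (IV-2: equally likely either way, so uninformative.)
Bayes: P(X^F X^f) = 1/2·1/2 / (1/2·1/2 + 1/2·1) = 1/3.

1/3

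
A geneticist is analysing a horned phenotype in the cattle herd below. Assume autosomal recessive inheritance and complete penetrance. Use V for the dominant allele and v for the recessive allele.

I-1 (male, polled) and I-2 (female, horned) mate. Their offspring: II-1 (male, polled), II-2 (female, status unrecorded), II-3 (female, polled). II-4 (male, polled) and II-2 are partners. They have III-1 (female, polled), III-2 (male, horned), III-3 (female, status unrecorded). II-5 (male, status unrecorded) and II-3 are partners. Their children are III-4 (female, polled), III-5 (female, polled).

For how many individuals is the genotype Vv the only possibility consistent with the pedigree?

3

Obligate heterozygotes: II-1 is polled so carries V and received v from I-2 (vv), so II-1 is Vv; II-3 is polled so carries V and received v from I-2 (vv), so II-3 is Vv; II-4 is polled so carries V and passed v to III-2 (vv), so II-4 is Vv.
Every other individual is either homozygous by phenotype or has at least one consistent homozygous assignment, so the count is 3.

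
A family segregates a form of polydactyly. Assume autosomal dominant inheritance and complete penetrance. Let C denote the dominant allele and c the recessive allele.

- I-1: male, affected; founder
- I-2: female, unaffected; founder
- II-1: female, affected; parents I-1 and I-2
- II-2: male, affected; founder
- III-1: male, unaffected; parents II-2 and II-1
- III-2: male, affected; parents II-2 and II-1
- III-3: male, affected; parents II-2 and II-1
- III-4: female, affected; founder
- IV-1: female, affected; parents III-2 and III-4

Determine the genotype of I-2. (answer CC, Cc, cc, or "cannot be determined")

I-2 is unaffected, so I-2 is cc.

cc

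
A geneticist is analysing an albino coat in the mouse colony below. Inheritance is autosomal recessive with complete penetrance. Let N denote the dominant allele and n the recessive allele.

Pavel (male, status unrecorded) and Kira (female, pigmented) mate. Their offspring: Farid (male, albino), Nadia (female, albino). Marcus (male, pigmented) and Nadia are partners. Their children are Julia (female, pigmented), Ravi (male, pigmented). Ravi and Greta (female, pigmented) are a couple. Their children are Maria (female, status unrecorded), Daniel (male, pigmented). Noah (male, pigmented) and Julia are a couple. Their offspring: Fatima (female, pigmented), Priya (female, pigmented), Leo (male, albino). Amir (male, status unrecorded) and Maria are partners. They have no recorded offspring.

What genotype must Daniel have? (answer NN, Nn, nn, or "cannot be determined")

Daniel's phenotype allows NN or Nn, and no parent or child forces a single allele at both positions; consistent genotype assignments exist with Daniel as NN or Nn.

cannot be determined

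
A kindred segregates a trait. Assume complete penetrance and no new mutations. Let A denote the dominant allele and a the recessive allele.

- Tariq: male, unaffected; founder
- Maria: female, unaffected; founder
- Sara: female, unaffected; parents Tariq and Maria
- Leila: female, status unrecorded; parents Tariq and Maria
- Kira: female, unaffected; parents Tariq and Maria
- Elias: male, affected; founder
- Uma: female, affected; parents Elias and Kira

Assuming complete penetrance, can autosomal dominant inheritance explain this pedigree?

A consistent assignment under autosomal dominant exists: Tariq aa, Maria aa, Sara aa, Leila aa, Kira aa, Elias AA, Uma Aa.
In this assignment every recorded phenotype matches its genotype and every non-founder's genotype is obtainable from its parents' genotypes, so the pedigree is consistent.

Yes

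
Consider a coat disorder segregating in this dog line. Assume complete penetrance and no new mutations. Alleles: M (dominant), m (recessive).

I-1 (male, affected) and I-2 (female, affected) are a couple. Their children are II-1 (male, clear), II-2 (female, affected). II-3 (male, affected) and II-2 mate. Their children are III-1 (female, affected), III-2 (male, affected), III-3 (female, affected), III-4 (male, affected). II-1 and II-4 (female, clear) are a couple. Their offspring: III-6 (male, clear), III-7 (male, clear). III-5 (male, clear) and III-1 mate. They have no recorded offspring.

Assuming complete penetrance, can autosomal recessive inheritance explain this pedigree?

No

Under autosomal recessive, II-1 (clear, male) cannot arise from I-1 (affected) × I-2 (affected).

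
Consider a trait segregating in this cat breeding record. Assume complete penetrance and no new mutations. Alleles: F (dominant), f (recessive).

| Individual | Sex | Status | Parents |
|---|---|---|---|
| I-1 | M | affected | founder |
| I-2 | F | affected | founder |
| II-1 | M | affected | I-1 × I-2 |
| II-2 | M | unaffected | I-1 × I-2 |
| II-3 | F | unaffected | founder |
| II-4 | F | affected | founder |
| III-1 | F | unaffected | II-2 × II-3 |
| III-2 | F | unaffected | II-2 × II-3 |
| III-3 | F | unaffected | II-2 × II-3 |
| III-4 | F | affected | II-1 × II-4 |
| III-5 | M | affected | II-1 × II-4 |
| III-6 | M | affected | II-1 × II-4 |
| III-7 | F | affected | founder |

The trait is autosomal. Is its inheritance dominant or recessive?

dominant

I-1 and I-2 are both affected yet have an unaffected child II-2. Under a recessive model two affected parents are homozygous and every child would be affected, so the trait cannot be recessive.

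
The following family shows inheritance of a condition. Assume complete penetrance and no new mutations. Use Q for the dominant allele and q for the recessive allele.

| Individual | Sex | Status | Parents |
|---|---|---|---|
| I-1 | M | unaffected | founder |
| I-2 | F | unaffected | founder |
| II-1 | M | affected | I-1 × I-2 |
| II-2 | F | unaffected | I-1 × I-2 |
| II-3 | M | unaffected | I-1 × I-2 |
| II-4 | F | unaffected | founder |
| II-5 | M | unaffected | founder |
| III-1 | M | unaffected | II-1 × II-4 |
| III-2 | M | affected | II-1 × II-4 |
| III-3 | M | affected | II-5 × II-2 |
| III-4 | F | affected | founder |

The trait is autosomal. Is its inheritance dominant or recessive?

I-1 and I-2 are both unaffected yet have an affected child II-1. Under dominance, an affected child requires at least one affected parent, so the trait cannot be dominant.

recessive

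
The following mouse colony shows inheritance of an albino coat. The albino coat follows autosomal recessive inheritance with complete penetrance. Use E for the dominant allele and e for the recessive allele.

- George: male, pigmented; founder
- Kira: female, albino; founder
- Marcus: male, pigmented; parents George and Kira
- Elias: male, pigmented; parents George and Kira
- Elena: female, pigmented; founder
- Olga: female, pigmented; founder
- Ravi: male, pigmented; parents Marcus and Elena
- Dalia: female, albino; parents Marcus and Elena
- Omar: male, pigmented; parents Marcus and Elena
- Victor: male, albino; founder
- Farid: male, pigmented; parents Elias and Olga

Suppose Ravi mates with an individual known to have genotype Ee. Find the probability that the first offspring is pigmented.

Marcus is pigmented so carries E and received e from Kira (ee), so Marcus is Ee.
Elena is pigmented so carries E and passed e to Dalia (ee), so Elena is Ee.
Ravi is a pigmented offspring of Marcus (Ee) × Elena (Ee), whose cross gives 1/4 EE : 1/2 Ee : 1/4 ee; conditioning on being pigmented, Ravi is EE with probability 1/3, Ee with probability 2/3.
Summing over parental genotype combinations, P(offspring is pigmented) = 1/3·1 + 2/3·3/4 = 5/6.

5/6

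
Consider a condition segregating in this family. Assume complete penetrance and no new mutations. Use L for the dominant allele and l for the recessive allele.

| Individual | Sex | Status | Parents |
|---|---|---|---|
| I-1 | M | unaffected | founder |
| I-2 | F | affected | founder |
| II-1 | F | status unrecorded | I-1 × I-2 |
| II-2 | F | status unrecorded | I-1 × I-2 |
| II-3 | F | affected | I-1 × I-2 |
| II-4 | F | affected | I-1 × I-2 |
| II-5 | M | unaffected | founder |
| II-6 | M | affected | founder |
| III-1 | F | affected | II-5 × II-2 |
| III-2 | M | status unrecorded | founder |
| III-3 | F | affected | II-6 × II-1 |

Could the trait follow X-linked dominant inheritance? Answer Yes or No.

Yes

A consistent assignment under X-linked dominant exists: I-1 X^l Y, I-2 X^L X^L, II-1 X^L X^l, II-2 X^L X^l, II-3 X^L X^l, II-4 X^L X^l, II-5 X^l Y, II-6 X^L Y, III-1 X^L X^l, III-2 X^L Y, III-3 X^L X^L.
In this assignment every recorded phenotype matches its genotype and every non-founder's genotype is obtainable from its parents' genotypes, so the pedigree is consistent.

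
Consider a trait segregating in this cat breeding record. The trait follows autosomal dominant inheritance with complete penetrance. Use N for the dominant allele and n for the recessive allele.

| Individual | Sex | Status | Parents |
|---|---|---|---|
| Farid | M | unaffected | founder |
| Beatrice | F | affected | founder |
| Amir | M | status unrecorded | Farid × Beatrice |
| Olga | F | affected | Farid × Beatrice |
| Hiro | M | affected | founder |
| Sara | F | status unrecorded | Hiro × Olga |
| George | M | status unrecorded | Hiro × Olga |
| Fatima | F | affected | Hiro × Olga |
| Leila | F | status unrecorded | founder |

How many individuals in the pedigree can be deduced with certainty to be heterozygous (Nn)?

1

Obligate heterozygotes: Olga is affected so carries N and received n from Farid (nn), so Olga is Nn.
Every other individual is either homozygous by phenotype or has at least one consistent homozygous assignment, so the count is 1.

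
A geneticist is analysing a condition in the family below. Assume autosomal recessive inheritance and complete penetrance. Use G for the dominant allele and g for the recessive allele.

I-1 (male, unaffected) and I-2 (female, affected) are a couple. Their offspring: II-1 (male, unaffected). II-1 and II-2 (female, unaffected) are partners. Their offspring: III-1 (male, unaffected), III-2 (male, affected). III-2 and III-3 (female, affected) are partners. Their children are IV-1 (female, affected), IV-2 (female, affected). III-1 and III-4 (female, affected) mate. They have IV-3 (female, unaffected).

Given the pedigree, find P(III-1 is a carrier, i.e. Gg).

1/2

II-1 is unaffected so carries G and received g from I-2 (gg), so II-1 is Gg.
II-2 is unaffected so carries G and passed g to III-2 (gg), so II-2 is Gg.
Their cross gives offspring ratios 1/4 GG : 1/2 Gg : 1/4 gg. Conditioning on III-1 being unaffected, P(Gg) = 1/2 / 3/4 = 2/3 before taking III-1's own offspring into account.
III-4 is affected, so III-4 is gg.
Now use III-1's offspring. Probability of each recorded status — unaffected daughter IV-3: 1/2 if III-1 is Gg, 1 if GG.
Bayes: P(Gg) = 2/3·1/2 / (2/3·1/2 + 1/3·1) = 1/2.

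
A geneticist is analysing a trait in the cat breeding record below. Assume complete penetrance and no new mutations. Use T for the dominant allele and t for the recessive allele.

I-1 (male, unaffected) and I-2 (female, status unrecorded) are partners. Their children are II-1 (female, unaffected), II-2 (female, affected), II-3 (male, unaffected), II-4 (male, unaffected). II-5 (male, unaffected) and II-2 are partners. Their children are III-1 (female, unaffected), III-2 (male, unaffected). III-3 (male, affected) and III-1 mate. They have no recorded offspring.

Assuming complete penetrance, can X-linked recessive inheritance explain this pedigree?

Under X-linked recessive, II-2 (affected, female) cannot arise from I-1 (unaffected) × I-2 (unrecorded).

No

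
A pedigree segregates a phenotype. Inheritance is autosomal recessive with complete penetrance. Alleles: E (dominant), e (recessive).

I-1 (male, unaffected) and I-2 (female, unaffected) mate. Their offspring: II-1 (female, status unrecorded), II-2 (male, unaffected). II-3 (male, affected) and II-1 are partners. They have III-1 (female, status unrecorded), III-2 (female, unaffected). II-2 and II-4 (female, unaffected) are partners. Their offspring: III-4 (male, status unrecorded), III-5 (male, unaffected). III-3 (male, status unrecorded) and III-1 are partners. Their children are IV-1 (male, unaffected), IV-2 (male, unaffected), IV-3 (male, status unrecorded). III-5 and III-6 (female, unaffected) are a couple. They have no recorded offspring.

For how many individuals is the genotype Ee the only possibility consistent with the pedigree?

Obligate heterozygotes: III-2 is unaffected so carries E and received e from II-3 (ee), so III-2 is Ee.
Every other individual is either homozygous by phenotype or has at least one consistent homozygous assignment, so the count is 1.

1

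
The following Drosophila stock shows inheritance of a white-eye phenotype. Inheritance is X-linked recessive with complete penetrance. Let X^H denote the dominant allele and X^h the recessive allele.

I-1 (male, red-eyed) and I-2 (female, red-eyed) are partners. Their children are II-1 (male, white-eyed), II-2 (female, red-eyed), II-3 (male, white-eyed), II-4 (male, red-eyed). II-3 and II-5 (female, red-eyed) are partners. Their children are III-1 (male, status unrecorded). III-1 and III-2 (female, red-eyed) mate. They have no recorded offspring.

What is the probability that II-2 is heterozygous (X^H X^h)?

1/2

I-1 is red-eyed, so I-1 is X^H Y.
I-2 is red-eyed so carries H and passed h to II-1 (X^h Y), so I-2 is X^H X^h.
Their cross gives offspring ratios 1/2 X^H X^H : 1/2 X^H X^h. Conditioning on II-2 being red-eyed, P(X^H X^h) = 1/2 / 1 = 1/2.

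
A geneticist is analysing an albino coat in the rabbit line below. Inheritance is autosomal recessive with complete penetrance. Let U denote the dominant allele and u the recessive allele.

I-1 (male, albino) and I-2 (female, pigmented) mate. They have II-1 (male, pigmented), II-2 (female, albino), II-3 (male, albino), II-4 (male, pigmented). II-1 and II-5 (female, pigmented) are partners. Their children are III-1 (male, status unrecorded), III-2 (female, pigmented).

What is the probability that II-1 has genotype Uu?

1

II-1 is pigmented so carries U and received u from I-1 (uu), so II-1 is Uu, giving P(Uu) = 1.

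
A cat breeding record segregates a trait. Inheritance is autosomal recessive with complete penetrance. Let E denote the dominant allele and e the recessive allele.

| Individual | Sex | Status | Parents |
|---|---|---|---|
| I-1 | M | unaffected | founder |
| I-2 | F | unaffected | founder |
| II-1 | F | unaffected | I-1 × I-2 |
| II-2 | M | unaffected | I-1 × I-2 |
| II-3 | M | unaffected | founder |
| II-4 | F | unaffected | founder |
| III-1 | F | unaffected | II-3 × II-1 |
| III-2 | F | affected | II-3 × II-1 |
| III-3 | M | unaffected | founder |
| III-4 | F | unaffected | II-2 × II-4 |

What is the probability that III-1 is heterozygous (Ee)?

2/3

II-3 is unaffected so carries E and passed e to III-2 (ee), so II-3 is Ee.
II-1 is unaffected so carries E and passed e to III-2 (ee), so II-1 is Ee.
Their cross gives offspring ratios 1/4 EE : 1/2 Ee : 1/4 ee. Conditioning on III-1 being unaffected, P(Ee) = 1/2 / 3/4 = 2/3.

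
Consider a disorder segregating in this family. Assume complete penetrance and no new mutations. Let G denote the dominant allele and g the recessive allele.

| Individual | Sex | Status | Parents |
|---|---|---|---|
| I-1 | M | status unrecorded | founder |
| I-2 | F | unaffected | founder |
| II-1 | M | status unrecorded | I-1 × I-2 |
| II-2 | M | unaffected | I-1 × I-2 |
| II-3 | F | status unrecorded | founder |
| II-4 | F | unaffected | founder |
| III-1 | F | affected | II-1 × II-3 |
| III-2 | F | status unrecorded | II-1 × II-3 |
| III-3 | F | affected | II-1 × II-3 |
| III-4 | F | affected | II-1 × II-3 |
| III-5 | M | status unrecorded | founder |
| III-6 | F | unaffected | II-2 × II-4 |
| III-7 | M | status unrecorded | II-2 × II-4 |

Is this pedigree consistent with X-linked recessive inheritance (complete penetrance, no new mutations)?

A consistent assignment under X-linked recessive exists: I-1 X^G Y, I-2 X^G X^g, II-1 X^g Y, II-2 X^G Y, II-3 X^G X^g, II-4 X^G X^G, III-1 X^g X^g, III-2 X^G X^g, III-3 X^g X^g, III-4 X^g X^g, III-5 X^G Y, III-6 X^G X^G, III-7 X^G Y.
In this assignment every recorded phenotype matches its genotype and every non-founder's genotype is obtainable from its parents' genotypes, so the pedigree is consistent.

Yes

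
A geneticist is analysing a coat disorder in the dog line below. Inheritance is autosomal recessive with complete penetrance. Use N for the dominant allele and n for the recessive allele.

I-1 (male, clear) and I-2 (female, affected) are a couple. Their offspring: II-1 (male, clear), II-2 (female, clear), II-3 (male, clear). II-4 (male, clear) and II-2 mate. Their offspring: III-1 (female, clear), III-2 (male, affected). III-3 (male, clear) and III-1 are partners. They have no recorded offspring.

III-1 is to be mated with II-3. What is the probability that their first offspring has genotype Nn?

1/2

II-4 is clear so carries N and passed n to III-2 (nn), so II-4 is Nn.
II-2 is clear so carries N and received n from I-2 (nn), so II-2 is Nn.
III-1 is a clear offspring of II-4 (Nn) × II-2 (Nn), whose cross gives 1/4 NN : 1/2 Nn : 1/4 nn; conditioning on being clear, III-1 is NN with probability 1/3, Nn with probability 2/3.
II-3 is clear so carries N and received n from I-2 (nn), so II-3 is Nn.
Summing over parental genotype combinations, P(offspring has genotype Nn) = 1/3·1/2 + 2/3·1/2 = 1/2.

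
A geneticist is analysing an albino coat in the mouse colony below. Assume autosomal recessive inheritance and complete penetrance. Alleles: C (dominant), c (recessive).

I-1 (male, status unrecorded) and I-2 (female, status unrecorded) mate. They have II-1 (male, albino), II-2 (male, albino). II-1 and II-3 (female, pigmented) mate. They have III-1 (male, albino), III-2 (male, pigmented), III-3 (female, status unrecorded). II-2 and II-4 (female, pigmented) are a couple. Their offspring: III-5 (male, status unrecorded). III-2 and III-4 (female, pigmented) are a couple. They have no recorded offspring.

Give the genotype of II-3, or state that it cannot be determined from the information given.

Cc

From phenotype alone, II-3 is CC or Cc.
II-3 is pigmented so carries C and passed c to III-1 (cc), so II-3 is Cc.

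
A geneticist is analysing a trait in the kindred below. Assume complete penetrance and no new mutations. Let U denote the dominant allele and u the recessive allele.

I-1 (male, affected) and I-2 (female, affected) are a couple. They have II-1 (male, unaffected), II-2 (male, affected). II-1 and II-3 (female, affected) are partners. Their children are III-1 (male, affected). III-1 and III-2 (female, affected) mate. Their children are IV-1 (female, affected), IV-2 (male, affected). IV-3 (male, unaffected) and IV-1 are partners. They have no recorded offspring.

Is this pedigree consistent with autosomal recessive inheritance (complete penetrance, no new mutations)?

No

Under autosomal recessive, II-1 (unaffected, male) cannot arise from I-1 (affected) × I-2 (affected).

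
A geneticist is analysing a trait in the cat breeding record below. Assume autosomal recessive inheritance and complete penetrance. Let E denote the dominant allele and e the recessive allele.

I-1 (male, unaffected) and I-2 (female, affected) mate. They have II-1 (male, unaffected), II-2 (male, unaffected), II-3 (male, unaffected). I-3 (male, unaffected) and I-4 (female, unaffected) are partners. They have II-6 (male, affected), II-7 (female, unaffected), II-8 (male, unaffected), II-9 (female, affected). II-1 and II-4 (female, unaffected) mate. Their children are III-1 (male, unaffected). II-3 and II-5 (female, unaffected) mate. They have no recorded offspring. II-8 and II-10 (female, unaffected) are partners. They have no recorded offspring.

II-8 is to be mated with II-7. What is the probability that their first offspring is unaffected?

I-3 is unaffected so carries E and passed e to II-6 (ee), so I-3 is Ee.
I-4 is unaffected so carries E and passed e to II-6 (ee), so I-4 is Ee.
II-8 is an unaffected offspring of I-3 (Ee) × I-4 (Ee), whose cross gives 1/4 EE : 1/2 Ee : 1/4 ee; conditioning on being unaffected, II-8 is EE with probability 1/3, Ee with probability 2/3.
II-7 is an unaffected offspring of I-3 (Ee) × I-4 (Ee), whose cross gives 1/4 EE : 1/2 Ee : 1/4 ee; conditioning on being unaffected, II-7 is EE with probability 1/3, Ee with probability 2/3.
Summing over parental genotype combinations, P(offspring is unaffected) = 1/9·1 + 2/9·1 + 2/9·1 + 4/9·3/4 = 8/9.

8/9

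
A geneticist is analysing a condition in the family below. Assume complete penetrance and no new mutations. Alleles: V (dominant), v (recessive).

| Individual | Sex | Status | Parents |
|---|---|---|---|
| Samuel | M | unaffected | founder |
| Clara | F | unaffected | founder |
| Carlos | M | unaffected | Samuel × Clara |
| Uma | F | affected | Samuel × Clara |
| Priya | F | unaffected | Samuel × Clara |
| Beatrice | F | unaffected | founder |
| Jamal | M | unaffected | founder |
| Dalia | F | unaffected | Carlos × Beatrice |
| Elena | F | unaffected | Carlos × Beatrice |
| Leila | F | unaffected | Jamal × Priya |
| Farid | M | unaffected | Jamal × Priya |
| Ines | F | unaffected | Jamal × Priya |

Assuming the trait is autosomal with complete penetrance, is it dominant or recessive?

recessive

Samuel and Clara are both unaffected yet have an affected child Uma. Under dominance, an affected child requires at least one affected parent, so the trait cannot be dominant.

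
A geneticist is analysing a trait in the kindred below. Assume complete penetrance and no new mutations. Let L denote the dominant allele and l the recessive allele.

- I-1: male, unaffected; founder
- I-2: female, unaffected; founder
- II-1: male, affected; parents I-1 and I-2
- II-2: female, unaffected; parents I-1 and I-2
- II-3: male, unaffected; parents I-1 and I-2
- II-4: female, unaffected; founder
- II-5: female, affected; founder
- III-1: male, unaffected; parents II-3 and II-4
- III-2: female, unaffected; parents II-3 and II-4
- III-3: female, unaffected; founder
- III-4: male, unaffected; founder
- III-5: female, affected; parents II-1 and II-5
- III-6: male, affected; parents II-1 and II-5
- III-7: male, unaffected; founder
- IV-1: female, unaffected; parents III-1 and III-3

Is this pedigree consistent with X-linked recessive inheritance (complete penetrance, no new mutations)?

A consistent assignment under X-linked recessive exists: I-1 X^L Y, I-2 X^L X^l, II-1 X^l Y, II-2 X^L X^L, II-3 X^L Y, II-4 X^L X^L, II-5 X^l X^l, III-1 X^L Y, III-2 X^L X^L, III-3 X^L X^L, III-4 X^L Y, III-5 X^l X^l, III-6 X^l Y, III-7 X^L Y, IV-1 X^L X^L.
In this assignment every recorded phenotype matches its genotype and every non-founder's genotype is obtainable from its parents' genotypes, so the pedigree is consistent.

Yes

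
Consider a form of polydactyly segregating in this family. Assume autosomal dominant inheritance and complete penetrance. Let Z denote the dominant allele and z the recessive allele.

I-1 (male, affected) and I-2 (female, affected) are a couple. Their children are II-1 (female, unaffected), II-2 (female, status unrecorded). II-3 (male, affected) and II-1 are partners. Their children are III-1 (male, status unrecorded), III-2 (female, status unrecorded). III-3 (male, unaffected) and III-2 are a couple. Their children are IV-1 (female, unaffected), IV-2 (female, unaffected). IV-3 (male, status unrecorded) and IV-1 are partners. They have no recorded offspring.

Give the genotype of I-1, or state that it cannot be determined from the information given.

From phenotype alone, I-1 is ZZ or Zz.
I-1 is affected so carries Z and passed z to II-1 (zz), so I-1 is Zz.

Zz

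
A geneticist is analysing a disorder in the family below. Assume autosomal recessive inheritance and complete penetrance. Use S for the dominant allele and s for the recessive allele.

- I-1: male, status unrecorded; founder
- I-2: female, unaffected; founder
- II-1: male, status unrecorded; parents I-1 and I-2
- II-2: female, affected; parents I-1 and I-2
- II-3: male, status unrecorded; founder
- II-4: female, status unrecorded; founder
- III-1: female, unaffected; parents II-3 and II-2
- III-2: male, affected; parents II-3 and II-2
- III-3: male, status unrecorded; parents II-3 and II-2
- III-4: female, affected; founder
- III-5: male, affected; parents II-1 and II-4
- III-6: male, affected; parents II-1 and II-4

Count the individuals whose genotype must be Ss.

3

Obligate heterozygotes: I-2 is unaffected so carries S and passed s to II-2 (ss), so I-2 is Ss; II-3 passed S to III-1 (Ss, whose s came from II-2) and passed s to III-2 (ss), so II-3 is Ss; III-1 is unaffected so carries S and received s from II-2 (ss), so III-1 is Ss.
Every other individual is either homozygous by phenotype or has at least one consistent homozygous assignment, so the count is 3.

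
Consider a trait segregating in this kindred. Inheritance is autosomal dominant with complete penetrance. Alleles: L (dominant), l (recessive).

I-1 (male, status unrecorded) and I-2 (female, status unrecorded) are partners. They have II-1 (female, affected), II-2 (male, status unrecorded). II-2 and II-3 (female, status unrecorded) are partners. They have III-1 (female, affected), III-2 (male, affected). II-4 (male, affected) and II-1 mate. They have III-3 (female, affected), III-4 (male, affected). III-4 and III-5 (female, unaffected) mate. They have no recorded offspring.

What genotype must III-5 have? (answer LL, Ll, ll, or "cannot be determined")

III-5 is unaffected, so III-5 is ll.

ll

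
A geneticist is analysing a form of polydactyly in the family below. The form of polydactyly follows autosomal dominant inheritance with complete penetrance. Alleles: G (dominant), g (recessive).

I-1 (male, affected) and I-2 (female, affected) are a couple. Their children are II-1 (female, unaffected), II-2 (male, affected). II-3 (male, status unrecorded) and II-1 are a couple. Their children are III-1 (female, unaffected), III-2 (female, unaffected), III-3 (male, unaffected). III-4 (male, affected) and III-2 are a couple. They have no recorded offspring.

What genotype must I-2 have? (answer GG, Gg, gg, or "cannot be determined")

Gg

From phenotype alone, I-2 is GG or Gg.
I-2 is affected so carries G and passed g to II-1 (gg), so I-2 is Gg.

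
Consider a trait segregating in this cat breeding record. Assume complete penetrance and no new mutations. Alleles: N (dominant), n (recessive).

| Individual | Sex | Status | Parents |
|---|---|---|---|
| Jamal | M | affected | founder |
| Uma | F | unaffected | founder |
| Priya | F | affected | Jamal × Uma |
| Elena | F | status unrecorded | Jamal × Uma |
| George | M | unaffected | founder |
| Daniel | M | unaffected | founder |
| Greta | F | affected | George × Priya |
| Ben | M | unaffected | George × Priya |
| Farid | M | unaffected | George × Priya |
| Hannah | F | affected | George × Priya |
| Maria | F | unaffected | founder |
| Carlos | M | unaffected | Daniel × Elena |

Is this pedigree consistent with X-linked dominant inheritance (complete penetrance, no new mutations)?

A consistent assignment under X-linked dominant exists: Jamal X^N Y, Uma X^n X^n, Priya X^N X^n, Elena X^N X^n, George X^n Y, Daniel X^n Y, Greta X^N X^n, Ben X^n Y, Farid X^n Y, Hannah X^N X^n, Maria X^n X^n, Carlos X^n Y.
In this assignment every recorded phenotype matches its genotype and every non-founder's genotype is obtainable from its parents' genotypes, so the pedigree is consistent.

Yes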